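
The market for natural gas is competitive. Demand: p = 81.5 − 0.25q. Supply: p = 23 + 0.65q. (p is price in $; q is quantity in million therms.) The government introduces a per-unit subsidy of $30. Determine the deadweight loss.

$500 million

Competitive equilibrium: 81.5 − 0.25q = 23 + 0.65q → q* = 65, p* = 65.25.
The subsidy lowers effective supply by 30: p = 0.65q − 7.
New quantity: 81.5 − 0.25q = 0.65q − 7 → q' = 98.3333.
Overproduction Δq = 98.3333 − 65 = 33.3333; wedge = subsidy = 30.
Welfare loss = ½ × 33.3333 × 30 = $500 million.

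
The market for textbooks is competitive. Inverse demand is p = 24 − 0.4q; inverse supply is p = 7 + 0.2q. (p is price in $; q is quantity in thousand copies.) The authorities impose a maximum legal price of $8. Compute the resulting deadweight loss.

$163.33 thousand

Competitive equilibrium: 24 − 0.4q = 7 + 0.2q → q* = 28.3333, p* = 12.6667.
At the ceiling p = 8, quantity supplied = (8 − 7)/0.2 = 5.
Willingness to pay at q' = 5: 24 − 0.4·5 = 22.
Δq = 28.3333 − 5 = 23.3333; wedge = 22 − 8 = 14.
Deadweight loss = ½ × 23.3333 × 14 = $163.33 thousand.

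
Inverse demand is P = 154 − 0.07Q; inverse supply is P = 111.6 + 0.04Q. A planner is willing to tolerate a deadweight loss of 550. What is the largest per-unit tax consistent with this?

11

Competitive equilibrium: 154 − 0.07Q = 111.6 + 0.04Q → Q* = 385.4545, P* = 127.0182.
A tax t gives ΔQ = t/0.11 and wedge t, so DWL = t²/0.22.
t²/0.22 = 550 → t² = 121 → t = 11.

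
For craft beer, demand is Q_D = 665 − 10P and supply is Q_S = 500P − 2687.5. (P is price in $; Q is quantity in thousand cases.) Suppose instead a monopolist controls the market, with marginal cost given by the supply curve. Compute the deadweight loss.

In inverse form: demand P = 66.5 − 0.1Q, supply P = 5.375 + 0.002Q.
Competitive equilibrium: 66.5 − 0.1Q = 5.375 + 0.002Q → Q* = 599.2647, P* = 6.5735.
Marginal revenue: MR = 66.5 − 0.2Q. Set MR = MC: 66.5 − 0.2Q = 5.375 + 0.002Q → Q_m = 302.599.
Price P_m = 66.5 − 0.1·302.599 = 36.2401; MC(Q_m) = 5.375 + 0.002·302.599 = 5.9802.
Competitive Q* = 599.2647, so ΔQ = 296.6657; wedge = 36.2401 − 5.9802 = 30.2599.
The triangle = ½ × 296.6657 × 30.2599 = $4488.54 thousand.

$4488.54 thousand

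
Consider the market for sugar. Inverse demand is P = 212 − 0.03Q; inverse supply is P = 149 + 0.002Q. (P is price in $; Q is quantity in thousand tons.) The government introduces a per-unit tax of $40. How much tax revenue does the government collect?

$28750 thousand

Competitive equilibrium: 212 − 0.03Q = 149 + 0.002Q → Q* = 1968.75, P* = 152.9375.
With the tax, the buyer price exceeds the seller price by 40: (212 − 0.03Q) − (149 + 0.002Q) = 40 → Q' = 718.75.
Tax revenue = 40 × 718.75 = $28750 thousand.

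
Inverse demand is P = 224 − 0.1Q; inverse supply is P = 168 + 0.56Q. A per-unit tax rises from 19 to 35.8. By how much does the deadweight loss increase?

Competitive equilibrium: 224 − 0.1Q = 168 + 0.56Q → Q* = 84.8485, P* = 215.5152.
For a per-unit tax t: ΔQ = t/0.66, so DWL = ½·t·(t/0.66) = t²/1.32.
At t = 19: DWL = 273.485. At t = 35.8: DWL = 970.939.
Increase = 970.939 − 273.485 = 697.45.

697.45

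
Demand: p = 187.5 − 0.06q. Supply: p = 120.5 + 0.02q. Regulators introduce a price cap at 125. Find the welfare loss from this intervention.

Competitive equilibrium: 187.5 − 0.06q = 120.5 + 0.02q → q* = 837.5, p* = 137.25.
At the ceiling p = 125, quantity supplied = (125 − 120.5)/0.02 = 225.
Willingness to pay at q' = 225: 187.5 − 0.06·225 = 174.
Δq = 837.5 − 225 = 612.5; wedge = 174 − 125 = 49.
Deadweight loss = ½ × 612.5 × 49 = 15006.25.

15006.25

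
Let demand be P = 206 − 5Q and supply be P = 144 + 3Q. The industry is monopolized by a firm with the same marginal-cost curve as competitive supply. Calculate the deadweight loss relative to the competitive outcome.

35.54

Competitive equilibrium: 206 − 5Q = 144 + 3Q → Q* = 7.75, P* = 167.25.
Marginal revenue: MR = 206 − 10Q. Set MR = MC: 206 − 10Q = 144 + 3Q → Q_m = 4.7692.
Price P_m = 206 − 5·4.7692 = 182.154; MC(Q_m) = 144 + 3·4.7692 = 158.3076.
Competitive Q* = 7.75, so ΔQ = 2.9808; wedge = 182.154 − 158.3076 = 23.8464.
DWL = ½ × 2.9808 × 23.8464 = 35.54.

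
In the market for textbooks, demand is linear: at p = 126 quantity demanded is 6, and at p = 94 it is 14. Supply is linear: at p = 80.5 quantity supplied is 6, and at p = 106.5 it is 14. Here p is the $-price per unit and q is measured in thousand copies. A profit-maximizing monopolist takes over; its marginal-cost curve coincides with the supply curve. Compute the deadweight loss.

Demand slope = (94 − 126)/(14 − 6) = −4, so p = 150 − 4q.
Supply slope = (106.5 − 80.5)/(14 − 6) = 3.25, so p = 61 + 3.25q.
Competitive equilibrium: 150 − 4q = 61 + 3.25q → q* = 12.2759, p* = 100.8966.
Marginal revenue: MR = 150 − 8q. Set MR = MC: 150 − 8q = 61 + 3.25q → q_m = 7.9111.
Price p_m = 150 − 4·7.9111 = 118.3556; MC(q_m) = 61 + 3.25·7.9111 = 86.7111.
Competitive q* = 12.2759, so Δq = 4.3648; wedge = 118.3556 − 86.7111 = 31.6445.
DWL = ½ × 4.3648 × 31.6445 = $69.06 thousand.

$69.06 thousand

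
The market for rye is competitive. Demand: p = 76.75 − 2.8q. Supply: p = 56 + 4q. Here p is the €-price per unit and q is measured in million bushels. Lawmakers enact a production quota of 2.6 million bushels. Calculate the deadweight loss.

€0.69 million

Competitive equilibrium: 76.75 − 2.8q = 56 + 4q → q* = 3.0515, p* = 68.2059.
At q = 2.6: demand price = 76.75 − 2.8·2.6 = 69.47; supply price = 56 + 4·2.6 = 66.4.
Δq = 3.0515 − 2.6 = 0.4515; wedge = 69.47 − 66.4 = 3.07.
DWL = ½ × 0.4515 × 3.07 = €0.69 million.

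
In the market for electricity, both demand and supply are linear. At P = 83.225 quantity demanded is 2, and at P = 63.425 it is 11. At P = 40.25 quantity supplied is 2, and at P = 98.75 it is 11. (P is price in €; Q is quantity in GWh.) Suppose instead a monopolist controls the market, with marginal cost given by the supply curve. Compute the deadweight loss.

Demand slope = (63.425 − 83.225)/(11 − 2) = −2.2, so P = 87.625 − 2.2Q.
Supply slope = (98.75 − 40.25)/(11 − 2) = 6.5, so P = 27.25 + 6.5Q.
Competitive equilibrium: 87.625 − 2.2Q = 27.25 + 6.5Q → Q* = 6.9397, P* = 72.3578.
Marginal revenue: MR = 87.625 − 4.4Q. Set MR = MC: 87.625 − 4.4Q = 27.25 + 6.5Q → Q_m = 5.539.
Price P_m = 87.625 − 2.2·5.539 = 75.4392; MC(Q_m) = 27.25 + 6.5·5.539 = 63.2535.
Competitive Q* = 6.9397, so ΔQ = 1.4007; wedge = 75.4392 − 63.2535 = 12.1857.
Deadweight loss = ½ × 1.4007 × 12.1857 = €8.53.

€8.53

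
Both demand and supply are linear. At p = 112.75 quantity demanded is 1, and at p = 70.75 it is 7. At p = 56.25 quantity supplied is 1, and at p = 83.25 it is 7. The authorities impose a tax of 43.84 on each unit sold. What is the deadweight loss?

83.56

Demand slope = (70.75 − 112.75)/(7 − 1) = −7, so p = 119.75 − 7q.
Supply slope = (83.25 − 56.25)/(7 − 1) = 4.5, so p = 51.75 + 4.5q.
Competitive equilibrium: 119.75 − 7q = 51.75 + 4.5q → q* = 5.913, p* = 78.3587.
With the tax, the buyer price exceeds the seller price by 43.84: (119.75 − 7q) − (51.75 + 4.5q) = 43.84 → q' = 2.1009.
Δq = 5.913 − 2.1009 = 3.8121; the wedge equals the tax, 43.84.
DWL = ½ × 3.8121 × 43.84 = 83.56.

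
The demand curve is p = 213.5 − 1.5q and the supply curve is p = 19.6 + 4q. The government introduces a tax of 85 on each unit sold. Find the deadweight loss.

656.82

Competitive equilibrium: 213.5 − 1.5q = 19.6 + 4q → q* = 35.2545, p* = 160.6182.
With the tax, the buyer price exceeds the seller price by 85: (213.5 − 1.5q) − (19.6 + 4q) = 85 → q' = 19.8.
Δq = 35.2545 − 19.8 = 15.4545; the wedge equals the tax, 85.
Deadweight loss = ½ × 15.4545 × 85 = 656.82.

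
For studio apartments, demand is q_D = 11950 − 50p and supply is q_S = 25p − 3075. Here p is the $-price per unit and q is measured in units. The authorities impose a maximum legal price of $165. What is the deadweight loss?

In inverse form: demand p = 239 − 0.02q, supply p = 123 + 0.04q.
Competitive equilibrium: 239 − 0.02q = 123 + 0.04q → q* = 1933.3333, p* = 200.3333.
At the ceiling p = 165, quantity supplied = (165 − 123)/0.04 = 1050.
Willingness to pay at q' = 1050: 239 − 0.02·1050 = 218.
Δq = 1933.3333 − 1050 = 883.3333; wedge = 218 − 165 = 53.
Welfare loss = ½ × 883.3333 × 53 = $23408.33.

$23408.33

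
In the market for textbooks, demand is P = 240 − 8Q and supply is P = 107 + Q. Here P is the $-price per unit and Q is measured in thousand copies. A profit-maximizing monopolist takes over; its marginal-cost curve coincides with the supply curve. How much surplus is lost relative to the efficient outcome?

$217.63 thousand

Competitive equilibrium: 240 − 8Q = 107 + Q → Q* = 14.7778, P* = 121.7778.
Marginal revenue: MR = 240 − 16Q. Set MR = MC: 240 − 16Q = 107 + Q → Q_m = 7.8235.
Price P_m = 240 − 8·7.8235 = 177.412; MC(Q_m) = 107 + 1·7.8235 = 114.8235.
Competitive Q* = 14.7778, so ΔQ = 6.9543; wedge = 177.412 − 114.8235 = 62.5885.
Welfare loss = ½ × 6.9543 × 62.5885 = $217.63 thousand.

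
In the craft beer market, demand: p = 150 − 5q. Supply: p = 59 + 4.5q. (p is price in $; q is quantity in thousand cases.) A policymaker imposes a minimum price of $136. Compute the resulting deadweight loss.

Competitive equilibrium: 150 − 5q = 59 + 4.5q → q* = 9.5789, p* = 102.1053.
At the floor p = 136, quantity demanded = (150 − 136)/5 = 2.8.
Sellers' marginal cost at q' = 2.8: 59 + 4.5·2.8 = 71.6.
Δq = 9.5789 − 2.8 = 6.7789; wedge = 136 − 71.6 = 64.4.
DWL = ½ × 6.7789 × 64.4 = $218.28 thousand.

$218.28 thousand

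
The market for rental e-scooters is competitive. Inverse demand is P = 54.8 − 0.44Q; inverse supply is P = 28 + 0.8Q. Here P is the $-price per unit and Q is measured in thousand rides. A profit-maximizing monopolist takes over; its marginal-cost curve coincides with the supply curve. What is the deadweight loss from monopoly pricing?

$19.87 thousand

Competitive equilibrium: 54.8 − 0.44Q = 28 + 0.8Q → Q* = 21.6129, P* = 45.2903.
Marginal revenue: MR = 54.8 − 0.88Q. Set MR = MC: 54.8 − 0.88Q = 28 + 0.8Q → Q_m = 15.9524.
Price P_m = 54.8 − 0.44·15.9524 = 47.7809; MC(Q_m) = 28 + 0.8·15.9524 = 40.7619.
Competitive Q* = 21.6129, so ΔQ = 5.6605; wedge = 47.7809 − 40.7619 = 7.019.
Deadweight loss = ½ × 5.6605 × 7.019 = $19.87 thousand.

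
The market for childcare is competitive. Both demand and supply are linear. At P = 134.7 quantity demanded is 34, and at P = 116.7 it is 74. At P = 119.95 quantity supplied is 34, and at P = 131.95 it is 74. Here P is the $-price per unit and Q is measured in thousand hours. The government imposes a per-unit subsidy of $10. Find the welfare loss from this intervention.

$66.67 thousand

Demand slope = (116.7 − 134.7)/(74 − 34) = −0.45, so P = 150 − 0.45Q.
Supply slope = (131.95 − 119.95)/(74 − 34) = 0.3, so P = 109.75 + 0.3Q.
Competitive equilibrium: 150 − 0.45Q = 109.75 + 0.3Q → Q* = 53.6667, P* = 125.85.
The subsidy lowers effective supply by 10: P = 99.75 + 0.3Q.
New quantity: 150 − 0.45Q = 99.75 + 0.3Q → Q' = 67.
Overproduction ΔQ = 67 − 53.6667 = 13.3333; wedge = subsidy = 10.
Deadweight loss = ½ × 13.3333 × 10 = $66.67 thousand.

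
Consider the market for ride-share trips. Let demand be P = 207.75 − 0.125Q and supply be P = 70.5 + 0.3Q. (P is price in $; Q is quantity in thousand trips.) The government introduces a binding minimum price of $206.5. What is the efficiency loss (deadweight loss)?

$20810.59 thousand

Competitive equilibrium: 207.75 − 0.125Q = 70.5 + 0.3Q → Q* = 322.9412, P* = 167.3824.
At the floor P = 206.5, quantity demanded = (207.75 − 206.5)/0.125 = 10.
Sellers' marginal cost at Q' = 10: 70.5 + 0.3·10 = 73.5.
ΔQ = 322.9412 − 10 = 312.9412; wedge = 206.5 − 73.5 = 133.
Deadweight loss = ½ × 312.9412 × 133 = $20810.59 thousand.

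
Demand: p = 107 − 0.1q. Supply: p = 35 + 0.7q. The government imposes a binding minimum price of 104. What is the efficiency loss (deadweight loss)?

1440

Competitive equilibrium: 107 − 0.1q = 35 + 0.7q → q* = 90, p* = 98.
At the floor p = 104, quantity demanded = (107 − 104)/0.1 = 30.
Sellers' marginal cost at q' = 30: 35 + 0.7·30 = 56.
Δq = 90 − 30 = 60; wedge = 104 − 56 = 48.
Deadweight loss = ½ × 60 × 48 = 1440.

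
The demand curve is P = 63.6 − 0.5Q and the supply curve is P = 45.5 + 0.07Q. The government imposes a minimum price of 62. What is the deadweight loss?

232.38

Competitive equilibrium: 63.6 − 0.5Q = 45.5 + 0.07Q → Q* = 31.7544, P* = 47.7228.
At the floor P = 62, quantity demanded = (63.6 − 62)/0.5 = 3.2.
Sellers' marginal cost at Q' = 3.2: 45.5 + 0.07·3.2 = 45.724.
ΔQ = 31.7544 − 3.2 = 28.5544; wedge = 62 − 45.724 = 16.276.
DWL = ½ × 28.5544 × 16.276 = 232.38.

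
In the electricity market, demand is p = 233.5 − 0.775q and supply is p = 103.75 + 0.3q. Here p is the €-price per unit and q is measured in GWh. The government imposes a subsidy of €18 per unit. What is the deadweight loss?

€150.70

Competitive equilibrium: 233.5 − 0.775q = 103.75 + 0.3q → q* = 120.6977, p* = 139.9593.
The subsidy lowers effective supply by 18: p = 85.75 + 0.3q.
New quantity: 233.5 − 0.775q = 85.75 + 0.3q → q' = 137.4419.
Overproduction Δq = 137.4419 − 120.6977 = 16.7442; wedge = subsidy = 18.
Welfare loss = ½ × 16.7442 × 18 = €150.70.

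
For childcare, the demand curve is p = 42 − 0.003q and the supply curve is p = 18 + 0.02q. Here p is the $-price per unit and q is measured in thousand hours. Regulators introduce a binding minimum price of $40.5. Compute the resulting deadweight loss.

Competitive equilibrium: 42 − 0.003q = 18 + 0.02q → q* = 1043.4783, p* = 38.8696.
At the floor p = 40.5, quantity demanded = (42 − 40.5)/0.003 = 500.
Sellers' marginal cost at q' = 500: 18 + 0.02·500 = 28.
Δq = 1043.4783 − 500 = 543.4783; wedge = 40.5 − 28 = 12.5.
The triangle = ½ × 543.4783 × 12.5 = $3396.74 thousand.

$3396.74 thousand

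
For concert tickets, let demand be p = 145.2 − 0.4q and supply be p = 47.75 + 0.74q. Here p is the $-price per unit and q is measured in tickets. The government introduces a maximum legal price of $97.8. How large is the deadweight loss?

Competitive equilibrium: 145.2 − 0.4q = 47.75 + 0.74q → q* = 85.4825, p* = 111.007.
At the ceiling p = 97.8, quantity supplied = (97.8 − 47.75)/0.74 = 67.6351.
Willingness to pay at q' = 67.6351: 145.2 − 0.4·67.6351 = 118.146.
Δq = 85.4825 − 67.6351 = 17.8474; wedge = 118.146 − 97.8 = 20.346.
Deadweight loss = ½ × 17.8474 × 20.346 = $181.56.

$181.56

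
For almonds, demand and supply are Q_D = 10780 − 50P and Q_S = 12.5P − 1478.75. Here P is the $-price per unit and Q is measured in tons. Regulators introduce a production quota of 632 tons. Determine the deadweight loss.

$5814.05

In inverse form: demand P = 215.6 − 0.02Q, supply P = 118.3 + 0.08Q.
Competitive equilibrium: 215.6 − 0.02Q = 118.3 + 0.08Q → Q* = 973, P* = 196.14.
At Q = 632: demand price = 215.6 − 0.02·632 = 202.96; supply price = 118.3 + 0.08·632 = 168.86.
ΔQ = 973 − 632 = 341; wedge = 202.96 − 168.86 = 34.1.
The triangle = ½ × 341 × 34.1 = $5814.05.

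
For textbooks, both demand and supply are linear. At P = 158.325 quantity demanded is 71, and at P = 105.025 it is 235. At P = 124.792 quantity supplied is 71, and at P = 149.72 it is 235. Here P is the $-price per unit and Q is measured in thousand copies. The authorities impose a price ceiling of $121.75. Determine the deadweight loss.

Demand slope = (105.025 − 158.325)/(235 − 71) = −0.325, so P = 181.4 − 0.325Q.
Supply slope = (149.72 − 124.792)/(235 − 71) = 0.152, so P = 114 + 0.152Q.
Competitive equilibrium: 181.4 − 0.325Q = 114 + 0.152Q → Q* = 141.2998, P* = 135.4776.
At the ceiling P = 121.75, quantity supplied = (121.75 − 114)/0.152 = 50.9868.
Willingness to pay at Q' = 50.9868: 181.4 − 0.325·50.9868 = 164.8293.
ΔQ = 141.2998 − 50.9868 = 90.313; wedge = 164.8293 − 121.75 = 43.0793.
DWL = ½ × 90.313 × 43.0793 = $1945.31 thousand.

$1945.31 thousand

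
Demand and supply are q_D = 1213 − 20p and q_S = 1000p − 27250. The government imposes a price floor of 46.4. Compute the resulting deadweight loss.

3489.10

In inverse form: demand p = 60.65 − 0.05q, supply p = 27.25 + 0.001q.
Competitive equilibrium: 60.65 − 0.05q = 27.25 + 0.001q → q* = 654.902, p* = 27.9049.
At the floor p = 46.4, quantity demanded = (60.65 − 46.4)/0.05 = 285.
Sellers' marginal cost at q' = 285: 27.25 + 0.001·285 = 27.535.
Δq = 654.902 − 285 = 369.902; wedge = 46.4 − 27.535 = 18.865.
Welfare loss = ½ × 369.902 × 18.865 = 3489.10.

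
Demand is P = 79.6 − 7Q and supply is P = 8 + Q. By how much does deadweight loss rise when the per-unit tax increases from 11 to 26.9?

Competitive equilibrium: 79.6 − 7Q = 8 + Q → Q* = 8.95, P* = 16.95.
For a per-unit tax t: ΔQ = t/8, so DWL = ½·t·(t/8) = t²/16.
At t = 11: DWL = 7.563. At t = 26.9: DWL = 45.226.
Increase = 45.226 − 7.563 = 37.66.

37.66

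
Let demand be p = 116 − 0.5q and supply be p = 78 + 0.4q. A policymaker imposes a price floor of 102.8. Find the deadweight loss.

112.65

Competitive equilibrium: 116 − 0.5q = 78 + 0.4q → q* = 42.2222, p* = 94.8889.
At the floor p = 102.8, quantity demanded = (116 − 102.8)/0.5 = 26.4.
Sellers' marginal cost at q' = 26.4: 78 + 0.4·26.4 = 88.56.
Δq = 42.2222 − 26.4 = 15.8222; wedge = 102.8 − 88.56 = 14.24.
The triangle = ½ × 15.8222 × 14.24 = 112.65.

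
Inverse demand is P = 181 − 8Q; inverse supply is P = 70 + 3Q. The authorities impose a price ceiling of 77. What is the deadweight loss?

330.99

Competitive equilibrium: 181 − 8Q = 70 + 3Q → Q* = 10.0909, P* = 100.2727.
At the ceiling P = 77, quantity supplied = (77 − 70)/3 = 2.3333.
Willingness to pay at Q' = 2.3333: 181 − 8·2.3333 = 162.3336.
ΔQ = 10.0909 − 2.3333 = 7.7576; wedge = 162.3336 − 77 = 85.3336.
Deadweight loss = ½ × 7.7576 × 85.3336 = 330.99.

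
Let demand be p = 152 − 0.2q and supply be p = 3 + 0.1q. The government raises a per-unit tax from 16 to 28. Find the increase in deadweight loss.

880

Competitive equilibrium: 152 − 0.2q = 3 + 0.1q → q* = 496.6667, p* = 52.6667.
For a per-unit tax t: Δq = t/0.3, so DWL = ½·t·(t/0.3) = t²/0.6.
At t = 16: DWL = 426.667. At t = 28: DWL = 1306.667.
Increase = 1306.667 − 426.667 = 880.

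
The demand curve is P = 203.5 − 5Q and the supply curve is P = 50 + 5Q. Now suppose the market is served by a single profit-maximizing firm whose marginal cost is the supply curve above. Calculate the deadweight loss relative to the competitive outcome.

Competitive equilibrium: 203.5 − 5Q = 50 + 5Q → Q* = 15.35, P* = 126.75.
Marginal revenue: MR = 203.5 − 10Q. Set MR = MC: 203.5 − 10Q = 50 + 5Q → Q_m = 10.2333.
Price P_m = 203.5 − 5·10.2333 = 152.3335; MC(Q_m) = 50 + 5·10.2333 = 101.1665.
Competitive Q* = 15.35, so ΔQ = 5.1167; wedge = 152.3335 − 101.1665 = 51.167.
DWL = ½ × 5.1167 × 51.167 = 130.90.

130.90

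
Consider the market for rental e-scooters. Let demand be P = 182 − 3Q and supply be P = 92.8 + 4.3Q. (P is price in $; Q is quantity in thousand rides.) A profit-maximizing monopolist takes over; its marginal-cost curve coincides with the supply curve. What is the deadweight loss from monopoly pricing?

$46.23 thousand

Competitive equilibrium: 182 − 3Q = 92.8 + 4.3Q → Q* = 12.2192, P* = 145.3425.
Marginal revenue: MR = 182 − 6Q. Set MR = MC: 182 − 6Q = 92.8 + 4.3Q → Q_m = 8.6602.
Price P_m = 182 − 3·8.6602 = 156.0194; MC(Q_m) = 92.8 + 4.3·8.6602 = 130.0389.
Competitive Q* = 12.2192, so ΔQ = 3.559; wedge = 156.0194 − 130.0389 = 25.9805.
The triangle = ½ × 3.559 × 25.9805 = $46.23 thousand.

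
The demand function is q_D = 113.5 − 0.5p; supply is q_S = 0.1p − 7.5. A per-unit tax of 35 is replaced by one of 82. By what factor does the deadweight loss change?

5.489

In inverse form: demand p = 227 − 2q, supply p = 75 + 10q.
Competitive equilibrium: 227 − 2q = 75 + 10q → q* = 12.6667, p* = 201.6667.
For a per-unit tax t: Δq = t/12, so DWL = ½·t·(t/12) = t²/24.
At t = 35: DWL = 51.042. At t = 82: DWL = 280.167.
Ratio = (82/35)² = 5.489.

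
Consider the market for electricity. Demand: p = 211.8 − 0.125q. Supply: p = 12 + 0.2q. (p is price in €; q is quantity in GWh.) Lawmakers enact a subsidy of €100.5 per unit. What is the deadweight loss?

Competitive equilibrium: 211.8 − 0.125q = 12 + 0.2q → q* = 614.7692, p* = 134.9538.
The subsidy lowers effective supply by 100.5: p = 0.2q − 88.5.
New quantity: 211.8 − 0.125q = 0.2q − 88.5 → q' = 924.
Overproduction Δq = 924 − 614.7692 = 309.2308; wedge = subsidy = 100.5.
Deadweight loss = ½ × 309.2308 × 100.5 = €15538.85.

€15538.85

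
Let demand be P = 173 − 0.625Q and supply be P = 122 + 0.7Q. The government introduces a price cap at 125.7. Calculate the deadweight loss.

Competitive equilibrium: 173 − 0.625Q = 122 + 0.7Q → Q* = 38.4906, P* = 148.9434.
At the ceiling P = 125.7, quantity supplied = (125.7 − 122)/0.7 = 5.2857.
Willingness to pay at Q' = 5.2857: 173 − 0.625·5.2857 = 169.6964.
ΔQ = 38.4906 − 5.2857 = 33.2049; wedge = 169.6964 − 125.7 = 43.9964.
DWL = ½ × 33.2049 × 43.9964 = 730.45.

730.45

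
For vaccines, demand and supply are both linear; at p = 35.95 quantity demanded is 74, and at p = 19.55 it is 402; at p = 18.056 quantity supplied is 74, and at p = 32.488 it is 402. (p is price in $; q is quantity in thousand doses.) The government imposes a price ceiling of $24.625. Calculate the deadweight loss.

Demand slope = (19.55 − 35.95)/(402 − 74) = −0.05, so p = 39.65 − 0.05q.
Supply slope = (32.488 − 18.056)/(402 − 74) = 0.044, so p = 14.8 + 0.044q.
Competitive equilibrium: 39.65 − 0.05q = 14.8 + 0.044q → q* = 264.3617, p* = 26.4319.
At the ceiling p = 24.625, quantity supplied = (24.625 − 14.8)/0.044 = 223.2955.
Willingness to pay at q' = 223.2955: 39.65 − 0.05·223.2955 = 28.4852.
Δq = 264.3617 − 223.2955 = 41.0662; wedge = 28.4852 − 24.625 = 3.8602.
DWL = ½ × 41.0662 × 3.8602 = $79.26 thousand.

$79.26 thousand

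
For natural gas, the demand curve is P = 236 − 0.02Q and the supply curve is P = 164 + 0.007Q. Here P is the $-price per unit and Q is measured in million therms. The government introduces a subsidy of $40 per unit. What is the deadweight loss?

Competitive equilibrium: 236 − 0.02Q = 164 + 0.007Q → Q* = 2666.6667, P* = 182.6667.
The subsidy lowers effective supply by 40: P = 124 + 0.007Q.
New quantity: 236 − 0.02Q = 124 + 0.007Q → Q' = 4148.1481.
Overproduction ΔQ = 4148.1481 − 2666.6667 = 1481.4814; wedge = subsidy = 40.
The triangle = ½ × 1481.4814 × 40 = $29629.63 million.

$29629.63 million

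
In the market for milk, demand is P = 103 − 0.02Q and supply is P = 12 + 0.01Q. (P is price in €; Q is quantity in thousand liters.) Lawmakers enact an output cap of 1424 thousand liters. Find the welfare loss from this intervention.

€38849.31 thousand

Competitive equilibrium: 103 − 0.02Q = 12 + 0.01Q → Q* = 3033.3333, P* = 42.3333.
At Q = 1424: demand price = 103 − 0.02·1424 = 74.52; supply price = 12 + 0.01·1424 = 26.24.
ΔQ = 3033.3333 − 1424 = 1609.3333; wedge = 74.52 − 26.24 = 48.28.
The triangle = ½ × 1609.3333 × 48.28 = €38849.31 thousand.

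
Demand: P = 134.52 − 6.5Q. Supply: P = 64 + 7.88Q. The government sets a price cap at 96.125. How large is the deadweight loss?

Competitive equilibrium: 134.52 − 6.5Q = 64 + 7.88Q → Q* = 4.904, P* = 102.6438.
At the ceiling P = 96.125, quantity supplied = (96.125 − 64)/7.88 = 4.0768.
Willingness to pay at Q' = 4.0768: 134.52 − 6.5·4.0768 = 108.0208.
ΔQ = 4.904 − 4.0768 = 0.8272; wedge = 108.0208 − 96.125 = 11.8958.
DWL = ½ × 0.8272 × 11.8958 = 4.92.

4.92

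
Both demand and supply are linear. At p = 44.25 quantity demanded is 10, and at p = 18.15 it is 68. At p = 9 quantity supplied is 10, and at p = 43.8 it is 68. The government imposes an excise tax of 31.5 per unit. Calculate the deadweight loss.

Demand slope = (18.15 − 44.25)/(68 − 10) = −0.45, so p = 48.75 − 0.45q.
Supply slope = (43.8 − 9)/(68 − 10) = 0.6, so p = 3 + 0.6q.
Competitive equilibrium: 48.75 − 0.45q = 3 + 0.6q → q* = 43.5714, p* = 29.1429.
With the tax, the buyer price exceeds the seller price by 31.5: (48.75 − 0.45q) − (3 + 0.6q) = 31.5 → q' = 13.5714.
Δq = 43.5714 − 13.5714 = 30; the wedge equals the tax, 31.5.
The triangle = ½ × 30 × 31.5 = 472.50.

472.50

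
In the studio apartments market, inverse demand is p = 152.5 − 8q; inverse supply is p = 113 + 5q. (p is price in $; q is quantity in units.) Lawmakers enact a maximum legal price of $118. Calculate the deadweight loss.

$27.01

Competitive equilibrium: 152.5 − 8q = 113 + 5q → q* = 3.0385, p* = 128.1923.
At the ceiling p = 118, quantity supplied = (118 − 113)/5 = 1.
Willingness to pay at q' = 1: 152.5 − 8·1 = 144.5.
Δq = 3.0385 − 1 = 2.0385; wedge = 144.5 − 118 = 26.5.
The triangle = ½ × 2.0385 × 26.5 = $27.01.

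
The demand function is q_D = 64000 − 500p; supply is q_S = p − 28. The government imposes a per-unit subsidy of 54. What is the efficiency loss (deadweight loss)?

1455.09

In inverse form: demand p = 128 − 0.002q, supply p = 28 + q.
Competitive equilibrium: 128 − 0.002q = 28 + q → q* = 99.8004, p* = 127.8004.
The subsidy lowers effective supply by 54: p = q − 26.
New quantity: 128 − 0.002q = q − 26 → q' = 153.6926.
Overproduction Δq = 153.6926 − 99.8004 = 53.8922; wedge = subsidy = 54.
DWL = ½ × 53.8922 × 54 = 1455.09.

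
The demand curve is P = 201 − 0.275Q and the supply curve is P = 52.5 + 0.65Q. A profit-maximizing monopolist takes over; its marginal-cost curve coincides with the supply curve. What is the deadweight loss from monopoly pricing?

626.01

Competitive equilibrium: 201 − 0.275Q = 52.5 + 0.65Q → Q* = 160.5405, P* = 156.8514.
Marginal revenue: MR = 201 − 0.55Q. Set MR = MC: 201 − 0.55Q = 52.5 + 0.65Q → Q_m = 123.75.
Price P_m = 201 − 0.275·123.75 = 166.9688; MC(Q_m) = 52.5 + 0.65·123.75 = 132.9375.
Competitive Q* = 160.5405, so ΔQ = 36.7905; wedge = 166.9688 − 132.9375 = 34.0313.
Deadweight loss = ½ × 36.7905 × 34.0313 = 626.01.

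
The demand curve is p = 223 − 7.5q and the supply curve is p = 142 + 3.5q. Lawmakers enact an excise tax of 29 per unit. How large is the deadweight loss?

38.23

Competitive equilibrium: 223 − 7.5q = 142 + 3.5q → q* = 7.3636, p* = 167.7727.
With the tax, the buyer price exceeds the seller price by 29: (223 − 7.5q) − (142 + 3.5q) = 29 → q' = 4.7273.
Δq = 7.3636 − 4.7273 = 2.6363; the wedge equals the tax, 29.
DWL = ½ × 2.6363 × 29 = 38.23.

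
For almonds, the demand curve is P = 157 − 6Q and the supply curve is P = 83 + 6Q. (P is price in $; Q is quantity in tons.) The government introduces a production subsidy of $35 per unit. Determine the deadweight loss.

Competitive equilibrium: 157 − 6Q = 83 + 6Q → Q* = 6.1667, P* = 120.
The subsidy lowers effective supply by 35: P = 48 + 6Q.
New quantity: 157 − 6Q = 48 + 6Q → Q' = 9.0833.
Overproduction ΔQ = 9.0833 − 6.1667 = 2.9166; wedge = subsidy = 35.
DWL = ½ × 2.9166 × 35 = $51.04.

$51.04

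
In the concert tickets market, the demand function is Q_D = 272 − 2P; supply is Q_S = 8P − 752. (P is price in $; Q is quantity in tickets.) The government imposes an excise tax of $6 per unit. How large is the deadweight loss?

$28.80

In inverse form: demand P = 136 − 0.5Q, supply P = 94 + 0.125Q.
Competitive equilibrium: 136 − 0.5Q = 94 + 0.125Q → Q* = 67.2, P* = 102.4.
With the tax, the buyer price exceeds the seller price by 6: (136 − 0.5Q) − (94 + 0.125Q) = 6 → Q' = 57.6.
ΔQ = 67.2 − 57.6 = 9.6; the wedge equals the tax, 6.
Welfare loss = ½ × 9.6 × 6 = $28.80.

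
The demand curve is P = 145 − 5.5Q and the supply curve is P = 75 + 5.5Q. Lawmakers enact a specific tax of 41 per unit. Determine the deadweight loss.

76.41

Competitive equilibrium: 145 − 5.5Q = 75 + 5.5Q → Q* = 6.3636, P* = 110.
With the tax, the buyer price exceeds the seller price by 41: (145 − 5.5Q) − (75 + 5.5Q) = 41 → Q' = 2.6364.
ΔQ = 6.3636 − 2.6364 = 3.7272; the wedge equals the tax, 41.
Welfare loss = ½ × 3.7272 × 41 = 76.41.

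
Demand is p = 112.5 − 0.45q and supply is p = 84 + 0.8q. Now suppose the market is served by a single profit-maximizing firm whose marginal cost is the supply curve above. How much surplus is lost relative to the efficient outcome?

Competitive equilibrium: 112.5 − 0.45q = 84 + 0.8q → q* = 22.8, p* = 102.24.
Marginal revenue: MR = 112.5 − 0.9q. Set MR = MC: 112.5 − 0.9q = 84 + 0.8q → q_m = 16.7647.
Price p_m = 112.5 − 0.45·16.7647 = 104.9559; MC(q_m) = 84 + 0.8·16.7647 = 97.4118.
Competitive q* = 22.8, so Δq = 6.0353; wedge = 104.9559 − 97.4118 = 7.5441.
Deadweight loss = ½ × 6.0353 × 7.5441 = 22.77.

22.77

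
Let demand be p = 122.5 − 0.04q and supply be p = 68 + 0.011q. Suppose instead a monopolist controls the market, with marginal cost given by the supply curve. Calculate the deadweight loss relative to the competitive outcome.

Competitive equilibrium: 122.5 − 0.04q = 68 + 0.011q → q* = 1068.62745, p* = 79.7549.
Marginal revenue: MR = 122.5 − 0.08q. Set MR = MC: 122.5 − 0.08q = 68 + 0.011q → q_m = 598.9011.
Price p_m = 122.5 − 0.04·598.9011 = 98.54396; MC(q_m) = 68 + 0.011·598.9011 = 74.58791.
Competitive q* = 1068.62745, so Δq = 469.72635; wedge = 98.54396 − 74.58791 = 23.95605.
Welfare loss = ½ × 469.72635 × 23.95605 = 5626.39.

5626.39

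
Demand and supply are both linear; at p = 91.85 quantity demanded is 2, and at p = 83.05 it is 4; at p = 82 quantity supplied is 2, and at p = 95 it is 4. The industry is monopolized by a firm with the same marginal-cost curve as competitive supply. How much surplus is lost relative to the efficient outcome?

Demand slope = (83.05 − 91.85)/(4 − 2) = −4.4, so p = 100.65 − 4.4q.
Supply slope = (95 − 82)/(4 − 2) = 6.5, so p = 69 + 6.5q.
Competitive equilibrium: 100.65 − 4.4q = 69 + 6.5q → q* = 2.9037, p* = 87.8739.
Marginal revenue: MR = 100.65 − 8.8q. Set MR = MC: 100.65 − 8.8q = 69 + 6.5q → q_m = 2.0686.
Price p_m = 100.65 − 4.4·2.0686 = 91.5482; MC(q_m) = 69 + 6.5·2.0686 = 82.4459.
Competitive q* = 2.9037, so Δq = 0.8351; wedge = 91.5482 − 82.4459 = 9.1023.
The triangle = ½ × 0.8351 × 9.1023 = 3.80.

3.80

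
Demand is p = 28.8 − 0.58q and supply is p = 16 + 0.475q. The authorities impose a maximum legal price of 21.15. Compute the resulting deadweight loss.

0.88

Competitive equilibrium: 28.8 − 0.58q = 16 + 0.475q → q* = 12.1327, p* = 21.763.
At the ceiling p = 21.15, quantity supplied = (21.15 − 16)/0.475 = 10.8421.
Willingness to pay at q' = 10.8421: 28.8 − 0.58·10.8421 = 22.5116.
Δq = 12.1327 − 10.8421 = 1.2906; wedge = 22.5116 − 21.15 = 1.3616.
The triangle = ½ × 1.2906 × 1.3616 = 0.88.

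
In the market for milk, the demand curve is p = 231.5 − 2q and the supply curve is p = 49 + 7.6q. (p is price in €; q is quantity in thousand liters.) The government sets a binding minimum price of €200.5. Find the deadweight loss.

Competitive equilibrium: 231.5 − 2q = 49 + 7.6q → q* = 19.0104, p* = 193.4792.
At the floor p = 200.5, quantity demanded = (231.5 − 200.5)/2 = 15.5.
Sellers' marginal cost at q' = 15.5: 49 + 7.6·15.5 = 166.8.
Δq = 19.0104 − 15.5 = 3.5104; wedge = 200.5 − 166.8 = 33.7.
The triangle = ½ × 3.5104 × 33.7 = €59.15 thousand.

€59.15 thousand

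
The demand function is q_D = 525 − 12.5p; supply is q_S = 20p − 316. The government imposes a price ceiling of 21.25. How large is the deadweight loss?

556.62

In inverse form: demand p = 42 − 0.08q, supply p = 15.8 + 0.05q.
Competitive equilibrium: 42 − 0.08q = 15.8 + 0.05q → q* = 201.5385, p* = 25.8769.
At the ceiling p = 21.25, quantity supplied = (21.25 − 15.8)/0.05 = 109.
Willingness to pay at q' = 109: 42 − 0.08·109 = 33.28.
Δq = 201.5385 − 109 = 92.5385; wedge = 33.28 − 21.25 = 12.03.
Deadweight loss = ½ × 92.5385 × 12.03 = 556.62.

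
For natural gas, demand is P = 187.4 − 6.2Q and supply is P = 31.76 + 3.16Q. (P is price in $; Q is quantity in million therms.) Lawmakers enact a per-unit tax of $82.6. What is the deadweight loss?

Competitive equilibrium: 187.4 − 6.2Q = 31.76 + 3.16Q → Q* = 16.6282, P* = 84.3051.
With the tax, the buyer price exceeds the seller price by 82.6: (187.4 − 6.2Q) − (31.76 + 3.16Q) = 82.6 → Q' = 7.8034.
ΔQ = 16.6282 − 7.8034 = 8.8248; the wedge equals the tax, 82.6.
Welfare loss = ½ × 8.8248 × 82.6 = $364.46 million.

$364.46 million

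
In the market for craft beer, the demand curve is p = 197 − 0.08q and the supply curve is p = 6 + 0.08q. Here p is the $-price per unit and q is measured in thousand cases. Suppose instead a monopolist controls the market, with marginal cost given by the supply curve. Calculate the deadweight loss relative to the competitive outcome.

$12667.01 thousand

Competitive equilibrium: 197 − 0.08q = 6 + 0.08q → q* = 1193.75, p* = 101.5.
Marginal revenue: MR = 197 − 0.16q. Set MR = MC: 197 − 0.16q = 6 + 0.08q → q_m = 795.83333.
Price p_m = 197 − 0.08·795.83333 = 133.33333; MC(q_m) = 6 + 0.08·795.83333 = 69.66667.
Competitive q* = 1193.75, so Δq = 397.91667; wedge = 133.33333 − 69.66667 = 63.66666.
The triangle = ½ × 397.91667 × 63.66666 = $12667.01 thousand.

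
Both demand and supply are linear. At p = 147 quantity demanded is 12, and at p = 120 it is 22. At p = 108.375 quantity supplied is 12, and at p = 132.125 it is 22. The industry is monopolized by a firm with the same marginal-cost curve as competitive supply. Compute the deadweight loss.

117.69

Demand slope = (120 − 147)/(22 − 12) = −2.7, so p = 179.4 − 2.7q.
Supply slope = (132.125 − 108.375)/(22 − 12) = 2.375, so p = 79.875 + 2.375q.
Competitive equilibrium: 179.4 − 2.7q = 79.875 + 2.375q → q* = 19.6108, p* = 126.4507.
Marginal revenue: MR = 179.4 − 5.4q. Set MR = MC: 179.4 − 5.4q = 79.875 + 2.375q → q_m = 12.8006.
Price p_m = 179.4 − 2.7·12.8006 = 144.8384; MC(q_m) = 79.875 + 2.375·12.8006 = 110.2764.
Competitive q* = 19.6108, so Δq = 6.8102; wedge = 144.8384 − 110.2764 = 34.562.
The triangle = ½ × 6.8102 × 34.562 = 117.69.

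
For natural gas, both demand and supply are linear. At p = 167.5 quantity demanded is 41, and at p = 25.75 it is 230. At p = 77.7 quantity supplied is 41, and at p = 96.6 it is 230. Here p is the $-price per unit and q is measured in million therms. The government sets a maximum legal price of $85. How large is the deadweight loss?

Demand slope = (25.75 − 167.5)/(230 − 41) = −0.75, so p = 198.25 − 0.75q.
Supply slope = (96.6 − 77.7)/(230 − 41) = 0.1, so p = 73.6 + 0.1q.
Competitive equilibrium: 198.25 − 0.75q = 73.6 + 0.1q → q* = 146.6471, p* = 88.2647.
At the ceiling p = 85, quantity supplied = (85 − 73.6)/0.1 = 114.
Willingness to pay at q' = 114: 198.25 − 0.75·114 = 112.75.
Δq = 146.6471 − 114 = 32.6471; wedge = 112.75 − 85 = 27.75.
Welfare loss = ½ × 32.6471 × 27.75 = $452.98 million.

$452.98 million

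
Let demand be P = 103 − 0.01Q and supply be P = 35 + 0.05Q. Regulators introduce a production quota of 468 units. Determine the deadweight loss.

13280.05

Competitive equilibrium: 103 − 0.01Q = 35 + 0.05Q → Q* = 1133.3333, P* = 91.6667.
At Q = 468: demand price = 103 − 0.01·468 = 98.32; supply price = 35 + 0.05·468 = 58.4.
ΔQ = 1133.3333 − 468 = 665.3333; wedge = 98.32 − 58.4 = 39.92.
Welfare loss = ½ × 665.3333 × 39.92 = 13280.05.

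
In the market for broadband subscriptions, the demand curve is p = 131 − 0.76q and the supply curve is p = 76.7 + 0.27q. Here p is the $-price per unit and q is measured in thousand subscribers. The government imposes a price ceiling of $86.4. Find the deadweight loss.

$145.22 thousand

Competitive equilibrium: 131 − 0.76q = 76.7 + 0.27q → q* = 52.7184, p* = 90.934.
At the ceiling p = 86.4, quantity supplied = (86.4 − 76.7)/0.27 = 35.9259.
Willingness to pay at q' = 35.9259: 131 − 0.76·35.9259 = 103.6963.
Δq = 52.7184 − 35.9259 = 16.7925; wedge = 103.6963 − 86.4 = 17.2963.
DWL = ½ × 16.7925 × 17.2963 = $145.22 thousand.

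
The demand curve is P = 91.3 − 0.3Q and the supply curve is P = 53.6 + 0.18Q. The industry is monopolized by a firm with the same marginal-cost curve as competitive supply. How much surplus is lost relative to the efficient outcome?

219.01

Competitive equilibrium: 91.3 − 0.3Q = 53.6 + 0.18Q → Q* = 78.5417, P* = 67.7375.
Marginal revenue: MR = 91.3 − 0.6Q. Set MR = MC: 91.3 − 0.6Q = 53.6 + 0.18Q → Q_m = 48.3333.
Price P_m = 91.3 − 0.3·48.3333 = 76.8; MC(Q_m) = 53.6 + 0.18·48.3333 = 62.3.
Competitive Q* = 78.5417, so ΔQ = 30.2084; wedge = 76.8 − 62.3 = 14.5.
Deadweight loss = ½ × 30.2084 × 14.5 = 219.01.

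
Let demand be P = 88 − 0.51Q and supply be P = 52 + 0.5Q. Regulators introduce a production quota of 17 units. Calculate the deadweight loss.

175.53

Competitive equilibrium: 88 − 0.51Q = 52 + 0.5Q → Q* = 35.6436, P* = 69.8218.
At Q = 17: demand price = 88 − 0.51·17 = 79.33; supply price = 52 + 0.5·17 = 60.5.
ΔQ = 35.6436 − 17 = 18.6436; wedge = 79.33 − 60.5 = 18.83.
DWL = ½ × 18.6436 × 18.83 = 175.53.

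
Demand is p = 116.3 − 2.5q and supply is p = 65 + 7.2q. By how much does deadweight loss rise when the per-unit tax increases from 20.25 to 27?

Competitive equilibrium: 116.3 − 2.5q = 65 + 7.2q → q* = 5.2887, p* = 103.0784.
For a per-unit tax t: Δq = t/9.7, so DWL = ½·t·(t/9.7) = t²/19.4.
At t = 20.25: DWL = 21.137. At t = 27: DWL = 37.577.
Increase = 37.577 − 21.137 = 16.44.

16.44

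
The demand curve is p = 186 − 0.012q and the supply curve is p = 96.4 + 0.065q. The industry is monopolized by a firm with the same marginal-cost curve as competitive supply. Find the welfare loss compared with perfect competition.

947.72

Competitive equilibrium: 186 − 0.012q = 96.4 + 0.065q → q* = 1163.6364, p* = 172.0364.
Marginal revenue: MR = 186 − 0.024q. Set MR = MC: 186 − 0.024q = 96.4 + 0.065q → q_m = 1006.7416.
Price p_m = 186 − 0.012·1006.7416 = 173.9191; MC(q_m) = 96.4 + 0.065·1006.7416 = 161.8382.
Competitive q* = 1163.6364, so Δq = 156.8948; wedge = 173.9191 − 161.8382 = 12.0809.
The triangle = ½ × 156.8948 × 12.0809 = 947.72.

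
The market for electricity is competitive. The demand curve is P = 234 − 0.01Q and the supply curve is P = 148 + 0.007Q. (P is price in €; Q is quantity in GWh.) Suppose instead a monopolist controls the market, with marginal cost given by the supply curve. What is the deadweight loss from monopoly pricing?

Competitive equilibrium: 234 − 0.01Q = 148 + 0.007Q → Q* = 5058.823529, P* = 183.411765.
Marginal revenue: MR = 234 − 0.02Q. Set MR = MC: 234 − 0.02Q = 148 + 0.007Q → Q_m = 3185.185185.
Price P_m = 234 − 0.01·3185.185185 = 202.148148; MC(Q_m) = 148 + 0.007·3185.185185 = 170.296296.
Competitive Q* = 5058.823529, so ΔQ = 1873.638344; wedge = 202.148148 − 170.296296 = 31.851852.
Welfare loss = ½ × 1873.638344 × 31.851852 = €29839.43.

€29839.43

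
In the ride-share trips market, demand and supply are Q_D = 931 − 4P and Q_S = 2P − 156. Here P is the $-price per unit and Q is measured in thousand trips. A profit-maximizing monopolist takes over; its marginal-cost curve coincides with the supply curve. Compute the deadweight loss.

$997.82 thousand

In inverse form: demand P = 232.75 − 0.25Q, supply P = 78 + 0.5Q.
Competitive equilibrium: 232.75 − 0.25Q = 78 + 0.5Q → Q* = 206.33333, P* = 181.16667.
Marginal revenue: MR = 232.75 − 0.5Q. Set MR = MC: 232.75 − 0.5Q = 78 + 0.5Q → Q_m = 154.75.
Price P_m = 232.75 − 0.25·154.75 = 194.0625; MC(Q_m) = 78 + 0.5·154.75 = 155.375.
Competitive Q* = 206.33333, so ΔQ = 51.58333; wedge = 194.0625 − 155.375 = 38.6875.
DWL = ½ × 51.58333 × 38.6875 = $997.82 thousand.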